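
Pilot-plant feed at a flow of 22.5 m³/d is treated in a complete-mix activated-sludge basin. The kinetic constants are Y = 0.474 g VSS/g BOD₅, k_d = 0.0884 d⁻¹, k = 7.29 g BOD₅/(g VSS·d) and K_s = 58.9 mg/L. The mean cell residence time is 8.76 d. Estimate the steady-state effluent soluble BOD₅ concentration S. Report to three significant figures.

S ≈ 3.67 mg/L

Effluent substrate depends only on kinetics and SRT: S = K_s(1 + k_d θ_c) / [θ_c(Yk − k_d) − 1] = 58.9 × (1 + 0.0884 × 8.76) / [8.76 × (0.474 × 7.29 − 0.0884) − 1] = 104.5 / 28.50 = 3.668 mg/L.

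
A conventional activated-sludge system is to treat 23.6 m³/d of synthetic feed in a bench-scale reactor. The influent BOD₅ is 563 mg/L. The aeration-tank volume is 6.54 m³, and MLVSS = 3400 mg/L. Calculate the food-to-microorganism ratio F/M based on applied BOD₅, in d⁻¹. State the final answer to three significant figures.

Food-to-microorganism ratio F/M = Q S₀ / (V X) = 23.6 × 563 / (6.540 × 3400) = 0.5975 d⁻¹.

F/M ≈ 0.598 d⁻¹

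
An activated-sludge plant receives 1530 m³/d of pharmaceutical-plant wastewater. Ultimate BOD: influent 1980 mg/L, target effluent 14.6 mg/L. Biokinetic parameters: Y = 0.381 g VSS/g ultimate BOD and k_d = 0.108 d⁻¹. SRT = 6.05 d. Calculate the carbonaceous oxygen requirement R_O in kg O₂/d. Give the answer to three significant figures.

R_O ≈ 2020 kg O₂/d

Correct the yield for decay: Y_obs = Y/(1 + k_d θ_c) = 0.381 / (1 + 0.108 × 6.05) = 0.381 / 1.653 = 0.2304.
ΔS = 1980 − 14.6 = 1965 mg/L, so the substrate removal rate is 1530 × 1965/1000 = 3007 kg ultimate BOD/d.
Biomass synthesised: P_X = Y_obs × 3007 = 692.9 kg VSS/d.
Carbonaceous O₂ demand = substrate oxidised − cell-mass equivalent = 3007 − 1.42 × 692.9 = 2023 kg O₂/d.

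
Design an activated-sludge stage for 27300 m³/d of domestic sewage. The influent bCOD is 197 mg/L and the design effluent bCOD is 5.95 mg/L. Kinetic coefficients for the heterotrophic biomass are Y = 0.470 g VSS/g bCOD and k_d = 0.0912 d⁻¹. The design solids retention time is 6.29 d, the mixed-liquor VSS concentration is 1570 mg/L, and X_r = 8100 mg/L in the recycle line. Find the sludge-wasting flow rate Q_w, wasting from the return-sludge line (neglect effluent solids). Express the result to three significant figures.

Q_w ≈ 192 m³/d

Steady-state biomass mass balance: V·X·(1 + k_d·θ_c) = Y·Q·(S₀ − S)·θ_c, so V = 0.470 × 27300 × (197 − 5.95) × 6.29 / [1570 × (1 + 0.0912 × 6.29)] = 1.54×10^7 / 2471 = 6241 m³.
Wasting from the return line (neglecting effluent solids): Q_w = V·X / (θ_c·X_r) = 6241 × 1570 / (6.29 × 8100) = 192.3 m³/d.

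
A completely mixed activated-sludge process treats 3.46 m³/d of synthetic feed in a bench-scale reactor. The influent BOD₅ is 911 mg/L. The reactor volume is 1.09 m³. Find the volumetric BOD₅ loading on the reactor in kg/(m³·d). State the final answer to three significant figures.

L_v ≈ 2.89 kg BOD₅/(m³·d)

Volumetric loading L_v = Q·S₀ / V = 3.46 × 911 g/m³ / 1.090 m³ = 2892 g/(m³·d) = 2.892 kg BOD₅/(m³·d).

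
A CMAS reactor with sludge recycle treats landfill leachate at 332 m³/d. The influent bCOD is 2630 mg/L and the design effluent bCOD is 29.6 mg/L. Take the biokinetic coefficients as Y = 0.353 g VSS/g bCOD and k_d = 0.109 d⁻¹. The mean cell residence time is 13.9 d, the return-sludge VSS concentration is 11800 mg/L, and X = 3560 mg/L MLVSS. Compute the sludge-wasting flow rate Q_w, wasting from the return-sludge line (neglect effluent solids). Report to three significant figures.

Rearranging the biomass balance for a CMAS with decay, V = Y·Q·ΔS·θ_c / [X·(1+k_d θ_c)] = 0.353 × 332 × (2630 − 29.6) × 13.9 / [3560 × (1 + 0.109 × 13.9)] = 4.24×10^6 / 8954 = 473.1 m³.
Wasting from the return line (neglecting effluent solids): Q_w = V·X / (θ_c·X_r) = 473.1 × 3560 / (13.9 × 11800) = 10.27 m³/d.

Q_w ≈ 10.3 m³/d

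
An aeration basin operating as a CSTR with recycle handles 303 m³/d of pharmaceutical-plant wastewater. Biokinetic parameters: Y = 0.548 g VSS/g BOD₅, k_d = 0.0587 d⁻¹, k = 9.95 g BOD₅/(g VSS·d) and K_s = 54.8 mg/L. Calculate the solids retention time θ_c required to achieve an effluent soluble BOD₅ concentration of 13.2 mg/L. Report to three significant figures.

θ_c ≈ 1.00 d

From 1/θ_c = Y·k·S/(K_s + S) − k_d: Y·k·S/(K_s+S) = 0.548 × 9.95 × 13.2 / (54.8 + 13.2) = 1.058 d⁻¹.
Then 1/θ_c = μ − k_d = 1.058 − 0.0587 = 0.9997 d⁻¹, giving θ_c = 1.000 d.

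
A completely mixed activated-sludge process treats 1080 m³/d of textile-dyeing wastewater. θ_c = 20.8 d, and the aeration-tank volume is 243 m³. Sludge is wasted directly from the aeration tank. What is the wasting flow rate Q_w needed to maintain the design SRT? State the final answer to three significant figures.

Q_w ≈ 11.7 m³/d

Wasting from the aeration tank: Q_w = V / θ_c = 243.0 / 20.8 = 11.68 m³/d.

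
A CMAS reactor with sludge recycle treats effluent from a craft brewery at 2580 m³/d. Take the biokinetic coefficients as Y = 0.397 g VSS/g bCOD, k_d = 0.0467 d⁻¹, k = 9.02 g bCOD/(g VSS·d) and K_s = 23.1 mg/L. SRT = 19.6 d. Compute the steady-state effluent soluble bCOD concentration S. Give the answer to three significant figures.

S ≈ 0.648 mg/L

For a completely mixed reactor with recycle the Lawrence–McCarty relation gives S = K_s·(1 + k_d·θ_c) / [θ_c·(Y·k − k_d) − 1] = 23.1 × (1 + 0.0467 × 19.6) / [19.6 × (0.397 × 9.02 − 0.0467) − 1] = 44.24 / 68.27 = 0.6481 mg/L.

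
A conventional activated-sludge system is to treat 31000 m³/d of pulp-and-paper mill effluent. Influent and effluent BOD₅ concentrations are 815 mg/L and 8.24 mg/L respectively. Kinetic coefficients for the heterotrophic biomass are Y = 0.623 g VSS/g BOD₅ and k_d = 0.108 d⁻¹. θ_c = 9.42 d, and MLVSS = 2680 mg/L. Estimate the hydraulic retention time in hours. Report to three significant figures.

τ ≈ 21.0 h

Rearranging the biomass balance for a CMAS with decay, V = Y·Q·ΔS·θ_c / [X·(1+k_d θ_c)] = 0.623 × 31000 × (815 − 8.24) × 9.42 / [2680 × (1 + 0.108 × 9.42)] = 1.47×10^8 / 5407 = 27147 m³.
HRT = V/Q = 27147 m³ / 31000 m³·d⁻¹ = 0.8757 d × 24 = 21.02 h.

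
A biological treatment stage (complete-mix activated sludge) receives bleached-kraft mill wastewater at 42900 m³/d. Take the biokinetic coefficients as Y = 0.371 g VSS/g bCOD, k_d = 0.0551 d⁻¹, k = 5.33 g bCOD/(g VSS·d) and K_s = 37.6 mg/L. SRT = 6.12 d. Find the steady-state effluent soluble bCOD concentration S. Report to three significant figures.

Effluent substrate depends only on kinetics and SRT: S = K_s(1 + k_d θ_c) / [θ_c(Yk − k_d) − 1] = 37.6 × (1 + 0.0551 × 6.12) / [6.12 × (0.371 × 5.33 − 0.0551) − 1] = 50.28 / 10.76 = 4.671 mg/L.

S ≈ 4.67 mg/L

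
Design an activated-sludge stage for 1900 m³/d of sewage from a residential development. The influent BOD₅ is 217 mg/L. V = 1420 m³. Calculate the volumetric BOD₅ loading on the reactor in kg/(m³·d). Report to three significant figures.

L_v ≈ 0.290 kg BOD₅/(m³·d)

Applied BOD₅ load per unit volume = Q·S₀/V = (1900 × 217/1000)/1420 = 0.2904 kg BOD₅·m⁻³·d⁻¹.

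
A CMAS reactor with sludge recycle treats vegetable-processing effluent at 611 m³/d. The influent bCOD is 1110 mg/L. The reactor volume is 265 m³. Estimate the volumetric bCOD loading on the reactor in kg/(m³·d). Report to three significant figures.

L_v ≈ 2.56 kg bCOD/(m³·d)

L_v = Q S₀ / V = 611 × 1110 × 10⁻³ / 265.0 = 2.559 kg/(m³·d).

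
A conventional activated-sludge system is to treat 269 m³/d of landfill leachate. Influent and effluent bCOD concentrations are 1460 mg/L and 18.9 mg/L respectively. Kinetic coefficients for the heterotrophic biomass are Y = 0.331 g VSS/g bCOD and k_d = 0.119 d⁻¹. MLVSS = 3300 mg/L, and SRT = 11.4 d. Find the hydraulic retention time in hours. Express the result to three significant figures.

τ ≈ 16.8 h

Rearranging the biomass balance for a CMAS with decay, V = Y·Q·ΔS·θ_c / [X·(1+k_d θ_c)] = 0.331 × 269 × (1460 − 18.9) × 11.4 / [3300 × (1 + 0.119 × 11.4)] = 1.46×10^6 / 7777 = 188.1 m³.
τ = V/Q = 188.1/269 = 0.6992 d, or 16.78 h.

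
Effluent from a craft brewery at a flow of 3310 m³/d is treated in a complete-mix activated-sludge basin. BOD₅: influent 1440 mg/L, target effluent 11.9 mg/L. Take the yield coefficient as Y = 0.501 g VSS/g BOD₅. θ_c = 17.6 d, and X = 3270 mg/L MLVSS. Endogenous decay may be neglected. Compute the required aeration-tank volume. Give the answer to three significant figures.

With k_d = 0 the design equation reduces to V = Y Q (S₀−S) θ_c / X = 0.501 × 3310 × (1440 − 11.9) × 17.6 / 3270 = 12746 m³.

V ≈ 12700 m³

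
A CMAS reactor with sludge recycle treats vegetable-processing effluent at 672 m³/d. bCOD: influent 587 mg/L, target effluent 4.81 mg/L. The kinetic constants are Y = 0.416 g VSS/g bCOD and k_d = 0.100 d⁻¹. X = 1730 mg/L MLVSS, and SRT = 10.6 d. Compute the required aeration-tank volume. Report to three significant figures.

V ≈ 484 m³

Steady-state biomass mass balance: V·X·(1 + k_d·θ_c) = Y·Q·(S₀ − S)·θ_c, so V = 0.416 × 672 × (587 − 4.81) × 10.6 / [1730 × (1 + 0.100 × 10.6)] = 1.73×10^6 / 3564 = 484.1 m³.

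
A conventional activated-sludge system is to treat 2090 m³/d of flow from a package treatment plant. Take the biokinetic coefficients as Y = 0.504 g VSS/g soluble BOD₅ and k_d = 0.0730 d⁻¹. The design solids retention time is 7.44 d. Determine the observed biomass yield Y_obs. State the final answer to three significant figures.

The observed yield is Y_obs = Y/(1 + k_d·θ_c) = 0.504 / (1 + 0.0730 × 7.44) = 0.504 / 1.543 = 0.3266 g VSS per g soluble BOD₅ removed.

Y_obs ≈ 0.327 g VSS/g soluble BOD₅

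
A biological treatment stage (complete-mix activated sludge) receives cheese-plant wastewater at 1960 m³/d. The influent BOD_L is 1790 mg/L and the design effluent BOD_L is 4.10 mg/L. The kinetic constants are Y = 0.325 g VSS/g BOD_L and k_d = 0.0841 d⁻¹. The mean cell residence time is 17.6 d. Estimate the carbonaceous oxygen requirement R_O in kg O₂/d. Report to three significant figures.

R_O ≈ 2850 kg O₂/d

Observed yield with endogenous decay: Y_obs = Y / (1 + k_d·θ_c) = 0.325 / (1 + 0.0841 × 17.6) = 0.325 / 2.480 = 0.1310 g VSS/g BOD_L.
Substrate removed = Q·(S₀ − S) = 1960 m³/d × (1790 − 4.10) g/m³ = 3.5×10^6 g/d = 3500 kg/d.
Net sludge production P_X = 0.1310 × 3500 = 458.7 kg VSS/d.
Carbonaceous O₂ demand = substrate oxidised − cell-mass equivalent = 3500 − 1.42 × 458.7 = 2849 kg O₂/d.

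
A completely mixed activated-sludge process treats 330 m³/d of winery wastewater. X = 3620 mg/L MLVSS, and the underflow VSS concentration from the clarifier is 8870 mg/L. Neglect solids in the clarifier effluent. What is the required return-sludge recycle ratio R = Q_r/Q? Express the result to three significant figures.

R = Q_r/Q = X/(X_r − X) = 3620 / (8870 − 3620) = 0.6895.

R ≈ 0.690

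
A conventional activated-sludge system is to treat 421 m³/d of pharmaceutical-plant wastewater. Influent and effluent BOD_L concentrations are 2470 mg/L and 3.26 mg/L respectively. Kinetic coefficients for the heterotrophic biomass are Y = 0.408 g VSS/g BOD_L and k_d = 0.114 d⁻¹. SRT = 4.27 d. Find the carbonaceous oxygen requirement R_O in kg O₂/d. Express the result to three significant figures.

Y_obs = Y / (1 + k_d θ_c) = 0.408 / (1 + 0.114 × 4.27) = 0.408 / 1.487 = 0.2744.
Mass of BOD_L removed per day: Q(S₀ − S) = 421 × 2467 g/m³ = 1038 kg/d.
Biomass synthesised: P_X = Y_obs × 1038 = 285.0 kg VSS/d.
R_O = Q·(S₀ − S) − 1.42·P_X = 1038 − 1.42 × 285.0 = 633.8 kg O₂/d.

R_O ≈ 634 kg O₂/d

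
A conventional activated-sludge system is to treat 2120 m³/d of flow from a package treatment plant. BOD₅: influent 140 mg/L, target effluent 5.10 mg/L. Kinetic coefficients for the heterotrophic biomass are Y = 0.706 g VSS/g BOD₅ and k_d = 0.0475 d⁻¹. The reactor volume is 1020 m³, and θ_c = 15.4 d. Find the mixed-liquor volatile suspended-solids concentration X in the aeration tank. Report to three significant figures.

X ≈ 1760 mg/L

From V·X·(1 + k_d·θ_c) = Y·Q·(S₀ − S)·θ_c: X = 0.706 × 2120 × (140 − 5.10) × 15.4 / [1020 × (1 + 0.0475 × 15.4)] = 1761 mg/L.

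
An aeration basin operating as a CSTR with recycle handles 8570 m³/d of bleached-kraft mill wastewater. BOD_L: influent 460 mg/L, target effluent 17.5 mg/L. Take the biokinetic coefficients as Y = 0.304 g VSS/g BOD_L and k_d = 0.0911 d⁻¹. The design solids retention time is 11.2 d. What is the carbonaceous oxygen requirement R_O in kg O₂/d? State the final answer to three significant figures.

R_O ≈ 2980 kg O₂/d

Observed yield with endogenous decay: Y_obs = Y / (1 + k_d·θ_c) = 0.304 / (1 + 0.0911 × 11.2) = 0.304 / 2.020 = 0.1505 g VSS/g BOD_L.
Q·(S₀ − S) = 8570 × (460 − 17.5) × 10⁻³ = 3792 kg/d removed.
Biomass synthesised: P_X = Y_obs × 3792 = 570.6 kg VSS/d.
Carbonaceous O₂ demand = substrate oxidised − cell-mass equivalent = 3792 − 1.42 × 570.6 = 2982 kg O₂/d.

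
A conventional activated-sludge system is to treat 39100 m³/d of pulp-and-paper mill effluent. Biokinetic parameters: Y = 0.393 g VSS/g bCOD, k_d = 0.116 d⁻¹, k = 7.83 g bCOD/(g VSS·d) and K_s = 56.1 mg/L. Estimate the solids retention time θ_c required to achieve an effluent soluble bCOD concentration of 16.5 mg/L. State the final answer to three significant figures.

θ_c ≈ 1.71 d

At the target effluent, Y k S/(K_s+S) = 0.393×7.83×16.5/72.60 = 0.6994 d⁻¹.
1/θ_c = 0.6994 − 0.116 = 0.5834 d⁻¹, so θ_c = 1.714 d.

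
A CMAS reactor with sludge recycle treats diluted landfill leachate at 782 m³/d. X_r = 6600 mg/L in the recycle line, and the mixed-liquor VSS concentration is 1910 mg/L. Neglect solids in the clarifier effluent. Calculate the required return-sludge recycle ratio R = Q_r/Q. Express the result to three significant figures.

Mass balance around the secondary clarifier (neglecting effluent solids): R = X / (X_r − X) = 1910 / (6600 − 1910) = 0.4072.

R ≈ 0.407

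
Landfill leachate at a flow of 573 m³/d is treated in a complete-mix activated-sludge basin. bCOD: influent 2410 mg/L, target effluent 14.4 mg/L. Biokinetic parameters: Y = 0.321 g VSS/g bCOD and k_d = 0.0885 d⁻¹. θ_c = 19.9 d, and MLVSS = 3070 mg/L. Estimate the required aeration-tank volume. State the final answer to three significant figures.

Steady-state biomass mass balance: V·X·(1 + k_d·θ_c) = Y·Q·(S₀ − S)·θ_c, so V = 0.321 × 573 × (2410 − 14.4) × 19.9 / [3070 × (1 + 0.0885 × 19.9)] = 8.77×10^6 / 8477 = 1034 m³.

V ≈ 1030 m³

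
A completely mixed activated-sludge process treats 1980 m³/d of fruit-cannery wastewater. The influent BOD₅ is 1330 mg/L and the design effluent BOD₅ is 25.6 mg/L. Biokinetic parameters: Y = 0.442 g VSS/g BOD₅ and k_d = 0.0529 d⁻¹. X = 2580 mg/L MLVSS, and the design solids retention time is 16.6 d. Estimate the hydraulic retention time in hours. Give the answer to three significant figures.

τ ≈ 47.4 h

Rearranging the biomass balance for a CMAS with decay, V = Y·Q·ΔS·θ_c / [X·(1+k_d θ_c)] = 0.442 × 1980 × (1330 − 25.6) × 16.6 / [2580 × (1 + 0.0529 × 16.6)] = 1.89×10^7 / 4846 = 3911 m³.
HRT = V/Q = 3911 m³ / 1980 m³·d⁻¹ = 1.975 d × 24 = 47.40 h.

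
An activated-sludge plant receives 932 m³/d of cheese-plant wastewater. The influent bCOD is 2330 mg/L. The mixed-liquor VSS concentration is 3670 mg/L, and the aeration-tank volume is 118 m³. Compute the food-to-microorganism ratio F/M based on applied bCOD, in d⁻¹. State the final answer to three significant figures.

Food-to-microorganism ratio F/M = Q S₀ / (V X) = 932 × 2330 / (118.0 × 3670) = 5.014 d⁻¹.

F/M ≈ 5.01 d⁻¹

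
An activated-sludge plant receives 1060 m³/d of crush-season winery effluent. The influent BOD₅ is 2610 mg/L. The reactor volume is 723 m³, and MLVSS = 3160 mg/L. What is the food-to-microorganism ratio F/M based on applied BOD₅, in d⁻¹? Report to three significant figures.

F/M = Q·S₀ / (V·X) = 1060 × 2610 / (723.0 × 3160) = 1.211 g BOD₅·(g VSS·d)⁻¹.

F/M ≈ 1.21 d⁻¹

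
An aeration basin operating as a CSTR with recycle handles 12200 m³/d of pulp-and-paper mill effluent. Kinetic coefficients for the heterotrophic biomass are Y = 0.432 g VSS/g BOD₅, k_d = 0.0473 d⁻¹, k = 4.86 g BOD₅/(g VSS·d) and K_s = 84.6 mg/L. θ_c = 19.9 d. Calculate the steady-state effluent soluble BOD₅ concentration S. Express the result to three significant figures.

S ≈ 4.12 mg/L

From the Monod/SRT balance for a CMAS, S = K_s·(1+k_d θ_c)/[θ_c·(Y k − k_d) − 1] = 84.6 × (1 + 0.0473 × 19.9) / [19.9 × (0.432 × 4.86 − 0.0473) − 1] = 164.2 / 39.84 = 4.122 mg/L.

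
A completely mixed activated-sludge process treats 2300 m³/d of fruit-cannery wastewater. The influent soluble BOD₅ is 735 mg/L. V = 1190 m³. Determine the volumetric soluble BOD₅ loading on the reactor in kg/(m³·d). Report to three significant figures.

L_v = Q S₀ / V = 2300 × 735 × 10⁻³ / 1190 = 1.421 kg/(m³·d).

L_v ≈ 1.42 kg soluble BOD₅/(m³·d)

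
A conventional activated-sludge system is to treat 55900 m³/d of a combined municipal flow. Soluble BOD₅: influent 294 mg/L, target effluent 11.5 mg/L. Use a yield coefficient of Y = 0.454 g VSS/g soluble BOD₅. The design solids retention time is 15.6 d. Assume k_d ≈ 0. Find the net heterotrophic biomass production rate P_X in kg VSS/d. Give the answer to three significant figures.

P_X ≈ 7170 kg VSS/d

No decay correction is needed, so Y_obs = Y = 0.454.
ΔS = 294 − 11.5 = 282.5 mg/L, so the substrate removal rate is 55900 × 282.5/1000 = 15792 kg soluble BOD₅/d.
Net biomass production P_X = Y_obs × Q·(S₀ − S) = 0.4540 × 15792 = 7169 kg VSS/d.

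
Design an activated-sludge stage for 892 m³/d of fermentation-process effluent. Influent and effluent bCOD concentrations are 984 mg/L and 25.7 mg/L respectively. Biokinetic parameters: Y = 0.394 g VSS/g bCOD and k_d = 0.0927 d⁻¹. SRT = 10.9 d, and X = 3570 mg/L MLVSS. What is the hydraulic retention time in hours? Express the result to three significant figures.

Rearranging the biomass balance for a CMAS with decay, V = Y·Q·ΔS·θ_c / [X·(1+k_d θ_c)] = 0.394 × 892 × (984 − 25.7) × 10.9 / [3570 × (1 + 0.0927 × 10.9)] = 3.67×10^6 / 7177 = 511.5 m³.
HRT = V/Q = 511.5 m³ / 892 m³·d⁻¹ = 0.5734 d × 24 = 13.76 h.

τ ≈ 13.8 h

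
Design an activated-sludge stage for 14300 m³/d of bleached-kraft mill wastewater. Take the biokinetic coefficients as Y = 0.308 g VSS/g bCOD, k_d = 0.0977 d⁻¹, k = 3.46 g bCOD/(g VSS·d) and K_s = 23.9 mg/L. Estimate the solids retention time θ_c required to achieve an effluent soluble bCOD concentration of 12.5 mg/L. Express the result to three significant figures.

θ_c ≈ 3.73 d

Specific growth rate at S = 12.5 mg/L: μ = YkS/(K_s+S) = 0.308·3.46·12.5/(23.9+12.5) = 0.3660 d⁻¹.
Then 1/θ_c = μ − k_d = 0.3660 − 0.0977 = 0.2683 d⁻¹, giving θ_c = 3.728 d.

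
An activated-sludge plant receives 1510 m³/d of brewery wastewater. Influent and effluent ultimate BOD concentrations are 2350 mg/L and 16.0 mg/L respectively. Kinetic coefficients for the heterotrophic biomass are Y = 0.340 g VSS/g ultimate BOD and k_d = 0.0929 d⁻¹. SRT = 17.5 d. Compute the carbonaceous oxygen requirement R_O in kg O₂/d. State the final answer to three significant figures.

Correct the yield for decay: Y_obs = Y/(1 + k_d θ_c) = 0.340 / (1 + 0.0929 × 17.5) = 0.340 / 2.626 = 0.1295.
Substrate removed = Q·(S₀ − S) = 1510 m³/d × (2350 − 16.0) g/m³ = 3.52×10^6 g/d = 3524 kg/d.
Net sludge production P_X = 0.1295 × 3524 = 456.4 kg VSS/d.
R_O = Q·(S₀ − S) − 1.42·P_X = 3524 − 1.42 × 456.4 = 2876 kg O₂/d.

R_O ≈ 2880 kg O₂/d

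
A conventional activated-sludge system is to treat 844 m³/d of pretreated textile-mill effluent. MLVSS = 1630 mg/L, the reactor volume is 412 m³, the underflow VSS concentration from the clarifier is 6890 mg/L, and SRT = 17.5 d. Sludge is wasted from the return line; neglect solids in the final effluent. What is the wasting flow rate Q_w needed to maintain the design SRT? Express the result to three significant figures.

θ_c = V·X/(Q_w·X_r) when wasting from the recycle, so Q_w = V·X/(θ_c·X_r) = 412.0 × 1630 / (17.5 × 6890) = 5.570 m³/d.

Q_w ≈ 5.57 m³/d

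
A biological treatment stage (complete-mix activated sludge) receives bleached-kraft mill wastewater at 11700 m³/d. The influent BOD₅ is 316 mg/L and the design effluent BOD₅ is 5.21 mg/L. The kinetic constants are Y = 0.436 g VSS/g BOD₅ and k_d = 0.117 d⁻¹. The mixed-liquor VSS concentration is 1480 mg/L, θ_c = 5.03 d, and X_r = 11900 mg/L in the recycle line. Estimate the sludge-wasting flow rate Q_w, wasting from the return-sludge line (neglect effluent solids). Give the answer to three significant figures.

Q_w ≈ 83.9 m³/d

Rearranging the biomass balance for a CMAS with decay, V = Y·Q·ΔS·θ_c / [X·(1+k_d θ_c)] = 0.436 × 11700 × (316 − 5.21) × 5.03 / [1480 × (1 + 0.117 × 5.03)] = 7.97×10^6 / 2351 = 3392 m³.
Wasting from the return line (neglecting effluent solids): Q_w = V·X / (θ_c·X_r) = 3392 × 1480 / (5.03 × 11900) = 83.87 m³/d.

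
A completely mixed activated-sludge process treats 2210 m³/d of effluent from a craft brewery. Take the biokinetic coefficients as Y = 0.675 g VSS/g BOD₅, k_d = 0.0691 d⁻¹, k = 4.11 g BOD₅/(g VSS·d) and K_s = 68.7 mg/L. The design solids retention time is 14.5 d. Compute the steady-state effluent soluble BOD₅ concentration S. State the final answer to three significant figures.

S ≈ 3.60 mg/L

Effluent substrate depends only on kinetics and SRT: S = K_s(1 + k_d θ_c) / [θ_c(Yk − k_d) − 1] = 68.7 × (1 + 0.0691 × 14.5) / [14.5 × (0.675 × 4.11 − 0.0691) − 1] = 137.5 / 38.22 = 3.598 mg/L.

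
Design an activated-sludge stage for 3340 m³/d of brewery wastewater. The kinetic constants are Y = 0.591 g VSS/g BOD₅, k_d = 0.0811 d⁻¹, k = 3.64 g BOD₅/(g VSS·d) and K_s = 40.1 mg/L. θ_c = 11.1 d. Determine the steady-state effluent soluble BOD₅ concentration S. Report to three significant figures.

Effluent substrate depends only on kinetics and SRT: S = K_s(1 + k_d θ_c) / [θ_c(Yk − k_d) − 1] = 40.1 × (1 + 0.0811 × 11.1) / [11.1 × (0.591 × 3.64 − 0.0811) − 1] = 76.20 / 21.98 = 3.467 mg/L.

S ≈ 3.47 mg/L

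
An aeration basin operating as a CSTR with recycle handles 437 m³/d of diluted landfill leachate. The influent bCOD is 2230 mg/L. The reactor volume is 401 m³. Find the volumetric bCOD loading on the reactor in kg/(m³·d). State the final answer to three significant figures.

L_v ≈ 2.43 kg bCOD/(m³·d)

Volumetric loading L_v = Q·S₀ / V = 437 × 2230 g/m³ / 401.0 m³ = 2430 g/(m³·d) = 2.430 kg bCOD/(m³·d).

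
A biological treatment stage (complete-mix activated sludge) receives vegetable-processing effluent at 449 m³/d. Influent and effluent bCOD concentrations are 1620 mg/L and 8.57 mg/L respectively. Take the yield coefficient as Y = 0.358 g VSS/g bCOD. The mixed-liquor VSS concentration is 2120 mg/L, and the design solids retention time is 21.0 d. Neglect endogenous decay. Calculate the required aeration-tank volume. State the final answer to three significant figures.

V·X = Y·Q·ΔS·θ_c gives V = 0.358 × 449 × (1620 − 8.57) × 21.0 / 2120 = 2566 m³.

V ≈ 2570 m³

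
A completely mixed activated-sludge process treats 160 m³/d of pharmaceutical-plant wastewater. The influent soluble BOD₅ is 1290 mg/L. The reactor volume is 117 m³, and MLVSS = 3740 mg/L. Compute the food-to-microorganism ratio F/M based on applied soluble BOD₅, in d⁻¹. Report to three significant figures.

F/M ≈ 0.472 d⁻¹

F/M = Q·S₀ / (V·X) = 160 × 1290 / (117.0 × 3740) = 0.4717 g soluble BOD₅·(g VSS·d)⁻¹.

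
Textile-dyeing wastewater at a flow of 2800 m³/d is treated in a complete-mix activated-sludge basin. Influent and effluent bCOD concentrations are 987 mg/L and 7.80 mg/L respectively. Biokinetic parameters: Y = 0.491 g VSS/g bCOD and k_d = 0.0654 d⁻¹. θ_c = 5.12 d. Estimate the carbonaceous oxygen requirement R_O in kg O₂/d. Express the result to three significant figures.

R_O ≈ 1310 kg O₂/d

The observed yield is Y_obs = Y/(1 + k_d·θ_c) = 0.491 / (1 + 0.0654 × 5.12) = 0.491 / 1.335 = 0.3678 g VSS per g bCOD removed.
Substrate removed = Q·(S₀ − S) = 2800 m³/d × (987 − 7.80) g/m³ = 2.74×10^6 g/d = 2742 kg/d.
Net sludge production P_X = 0.3678 × 2742 = 1009 kg VSS/d.
Carbonaceous O₂ demand = substrate oxidised − cell-mass equivalent = 2742 − 1.42 × 1009 = 1310 kg O₂/d.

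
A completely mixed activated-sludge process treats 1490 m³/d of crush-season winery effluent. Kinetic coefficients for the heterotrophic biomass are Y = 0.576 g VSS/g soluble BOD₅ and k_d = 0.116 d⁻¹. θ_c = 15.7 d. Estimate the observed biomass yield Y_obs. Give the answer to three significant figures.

The observed yield is Y_obs = Y/(1 + k_d·θ_c) = 0.576 / (1 + 0.116 × 15.7) = 0.576 / 2.821 = 0.2042 g VSS per g soluble BOD₅ removed.

Y_obs ≈ 0.204 g VSS/g soluble BOD₅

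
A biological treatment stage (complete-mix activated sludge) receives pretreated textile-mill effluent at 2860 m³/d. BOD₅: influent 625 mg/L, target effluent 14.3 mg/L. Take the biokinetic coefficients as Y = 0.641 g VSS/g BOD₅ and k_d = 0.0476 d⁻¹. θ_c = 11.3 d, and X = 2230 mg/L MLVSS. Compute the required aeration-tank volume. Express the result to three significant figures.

Rearranging the biomass balance for a CMAS with decay, V = Y·Q·ΔS·θ_c / [X·(1+k_d θ_c)] = 0.641 × 2860 × (625 − 14.3) × 11.3 / [2230 × (1 + 0.0476 × 11.3)] = 1.27×10^7 / 3429 = 3689 m³.

V ≈ 3690 m³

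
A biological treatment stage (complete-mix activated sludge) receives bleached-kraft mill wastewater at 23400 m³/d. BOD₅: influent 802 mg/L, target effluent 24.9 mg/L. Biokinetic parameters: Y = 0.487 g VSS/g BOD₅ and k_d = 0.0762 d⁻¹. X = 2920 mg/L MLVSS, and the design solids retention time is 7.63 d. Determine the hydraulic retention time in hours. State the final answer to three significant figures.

From the SRT design equation V = Y Q (S₀−S) θ_c / [X (1 + k_d θ_c)] = 0.487 × 23400 × (802 − 24.9) × 7.63 / [2920 × (1 + 0.0762 × 7.63)] = 6.76×10^7 / 4618 = 14633 m³.
Hydraulic retention time τ = V/Q = 14633 / 23400 = 0.6253 d = 15.01 h.

τ ≈ 15.0 h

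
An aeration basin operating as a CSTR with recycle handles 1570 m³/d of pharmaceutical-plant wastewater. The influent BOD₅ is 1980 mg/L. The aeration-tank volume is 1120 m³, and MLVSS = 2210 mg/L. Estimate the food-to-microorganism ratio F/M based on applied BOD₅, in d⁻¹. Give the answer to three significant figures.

Food-to-microorganism ratio F/M = Q S₀ / (V X) = 1570 × 1980 / (1120 × 2210) = 1.256 d⁻¹.

F/M ≈ 1.26 d⁻¹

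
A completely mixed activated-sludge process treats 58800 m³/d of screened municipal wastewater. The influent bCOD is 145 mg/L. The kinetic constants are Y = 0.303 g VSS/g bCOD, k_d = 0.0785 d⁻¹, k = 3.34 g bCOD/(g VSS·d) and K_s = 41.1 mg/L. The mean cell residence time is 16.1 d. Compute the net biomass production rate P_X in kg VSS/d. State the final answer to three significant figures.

For a completely mixed reactor with recycle the Lawrence–McCarty relation gives S = K_s·(1 + k_d·θ_c) / [θ_c·(Y·k − k_d) − 1] = 41.1 × (1 + 0.0785 × 16.1) / [16.1 × (0.303 × 3.34 − 0.0785) − 1] = 93.04 / 14.03 = 6.632 mg/L.
Y_obs = Y / (1 + k_d θ_c) = 0.303 / (1 + 0.0785 × 16.1) = 0.303 / 2.264 = 0.1338.
ΔS = 145 − 6.63 = 138.4 mg/L, so the substrate removal rate is 58800 × 138.4/1000 = 8136 kg bCOD/d.
Net biomass production P_X = Y_obs × Q·(S₀ − S) = 0.1338 × 8136 = 1089 kg VSS/d.

P_X ≈ 1090 kg VSS/d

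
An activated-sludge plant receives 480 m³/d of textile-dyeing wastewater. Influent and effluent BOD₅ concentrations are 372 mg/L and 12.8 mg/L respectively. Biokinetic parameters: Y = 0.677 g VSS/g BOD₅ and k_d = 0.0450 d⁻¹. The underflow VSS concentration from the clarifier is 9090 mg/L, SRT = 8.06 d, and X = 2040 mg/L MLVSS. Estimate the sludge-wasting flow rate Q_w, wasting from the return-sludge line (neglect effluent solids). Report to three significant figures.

Rearranging the biomass balance for a CMAS with decay, V = Y·Q·ΔS·θ_c / [X·(1+k_d θ_c)] = 0.677 × 480 × (372 − 12.8) × 8.06 / [2040 × (1 + 0.0450 × 8.06)] = 9.41×10^5 / 2780 = 338.4 m³.
Q_w = (V·X)/(θ_c X_r) = 338.4 × 2040 / (8.06 × 9090) = 9.423 m³/d.

Q_w ≈ 9.42 m³/d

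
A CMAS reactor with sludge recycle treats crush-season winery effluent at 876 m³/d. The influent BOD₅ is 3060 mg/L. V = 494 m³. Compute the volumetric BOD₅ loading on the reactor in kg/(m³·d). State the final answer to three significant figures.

L_v = Q S₀ / V = 876 × 3060 × 10⁻³ / 494.0 = 5.426 kg/(m³·d).

L_v ≈ 5.43 kg BOD₅/(m³·d)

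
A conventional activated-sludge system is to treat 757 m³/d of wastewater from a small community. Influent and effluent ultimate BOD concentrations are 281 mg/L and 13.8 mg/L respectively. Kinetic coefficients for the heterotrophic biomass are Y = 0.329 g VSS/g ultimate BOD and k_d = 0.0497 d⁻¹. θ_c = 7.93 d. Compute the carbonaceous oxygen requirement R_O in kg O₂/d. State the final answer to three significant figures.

Y_obs = Y / (1 + k_d θ_c) = 0.329 / (1 + 0.0497 × 7.93) = 0.329 / 1.394 = 0.2360.
ΔS = 281 − 13.8 = 267.2 mg/L, so the substrate removal rate is 757 × 267.2/1000 = 202.3 kg ultimate BOD/d.
Net sludge production P_X = 0.2360 × 202.3 = 47.73 kg VSS/d.
R_O = Q·ΔS − 1.42 P_X = 202.3 − 67.78 = 134.5 kg O₂/d.

R_O ≈ 134 kg O₂/d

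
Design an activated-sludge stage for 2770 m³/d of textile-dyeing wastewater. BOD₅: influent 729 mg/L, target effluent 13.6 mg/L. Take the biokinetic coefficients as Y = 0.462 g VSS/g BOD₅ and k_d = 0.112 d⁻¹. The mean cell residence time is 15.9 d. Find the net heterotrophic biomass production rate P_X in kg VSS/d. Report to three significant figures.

Observed yield with endogenous decay: Y_obs = Y / (1 + k_d·θ_c) = 0.462 / (1 + 0.112 × 15.9) = 0.462 / 2.781 = 0.1661 g VSS/g BOD₅.
Substrate removed = Q·(S₀ − S) = 2770 m³/d × (729 − 13.6) g/m³ = 1.98×10^6 g/d = 1982 kg/d.
P_X = Y_obs · Q(S₀ − S) = 0.1661 × 1982 = 329.2 kg VSS/d.

P_X ≈ 329 kg VSS/d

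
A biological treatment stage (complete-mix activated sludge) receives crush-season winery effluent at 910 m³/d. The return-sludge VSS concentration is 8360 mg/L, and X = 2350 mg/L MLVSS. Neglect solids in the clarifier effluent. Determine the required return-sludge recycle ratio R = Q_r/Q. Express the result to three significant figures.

R = Q_r/Q = X/(X_r − X) = 2350 / (8360 − 2350) = 0.3910.

R ≈ 0.391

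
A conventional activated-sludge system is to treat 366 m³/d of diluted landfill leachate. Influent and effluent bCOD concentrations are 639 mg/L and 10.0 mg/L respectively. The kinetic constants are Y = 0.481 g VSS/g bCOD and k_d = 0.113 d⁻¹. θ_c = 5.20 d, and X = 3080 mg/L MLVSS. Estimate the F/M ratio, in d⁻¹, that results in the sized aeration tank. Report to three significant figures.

F/M ≈ 0.645 d⁻¹

Rearranging the biomass balance for a CMAS with decay, V = Y·Q·ΔS·θ_c / [X·(1+k_d θ_c)] = 0.481 × 366 × (639 − 10.0) × 5.20 / [3080 × (1 + 0.113 × 5.20)] = 5.76×10^5 / 4890 = 117.8 m³.
F/M = applied load / biomass = Q·S₀/(V·X) = 366 × 639 / (117.8 × 3080) = 0.6448 d⁻¹.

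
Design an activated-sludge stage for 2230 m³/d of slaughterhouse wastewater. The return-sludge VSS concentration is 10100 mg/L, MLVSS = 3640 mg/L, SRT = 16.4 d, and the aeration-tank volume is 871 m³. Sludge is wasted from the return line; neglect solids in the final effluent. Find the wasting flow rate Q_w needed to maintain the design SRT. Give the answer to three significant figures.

Q_w = (V·X)/(θ_c X_r) = 871.0 × 3640 / (16.4 × 10100) = 19.14 m³/d.

Q_w ≈ 19.1 m³/d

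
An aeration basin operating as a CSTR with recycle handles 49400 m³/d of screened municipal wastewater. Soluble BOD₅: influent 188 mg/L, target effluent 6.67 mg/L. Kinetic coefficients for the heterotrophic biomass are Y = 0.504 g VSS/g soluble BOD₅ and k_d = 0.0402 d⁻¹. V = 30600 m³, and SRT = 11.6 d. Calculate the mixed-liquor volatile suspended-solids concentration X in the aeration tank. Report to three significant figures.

X ≈ 1170 mg/L

X = Y·Q·ΔS·θ_c / [V·(1 + k_d θ_c)] = 0.504 × 49400 × (188 − 6.67) × 11.6 / [30600 × (1 + 0.0402 × 11.6)] = 1167 mg/L.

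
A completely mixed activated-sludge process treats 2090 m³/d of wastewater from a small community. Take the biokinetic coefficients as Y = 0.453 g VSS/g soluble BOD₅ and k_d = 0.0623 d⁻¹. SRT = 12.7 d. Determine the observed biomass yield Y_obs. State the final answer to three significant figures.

Y_obs ≈ 0.253 g VSS/g soluble BOD₅

The observed yield is Y_obs = Y/(1 + k_d·θ_c) = 0.453 / (1 + 0.0623 × 12.7) = 0.453 / 1.791 = 0.2529 g VSS per g soluble BOD₅ removed.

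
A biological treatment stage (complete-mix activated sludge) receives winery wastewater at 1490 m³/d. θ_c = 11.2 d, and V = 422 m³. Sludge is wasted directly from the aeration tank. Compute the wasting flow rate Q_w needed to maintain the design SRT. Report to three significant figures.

For wasting at MLVSS concentration, Q_w = V/θ_c = 422.0/11.2 = 37.68 m³/d.

Q_w ≈ 37.7 m³/d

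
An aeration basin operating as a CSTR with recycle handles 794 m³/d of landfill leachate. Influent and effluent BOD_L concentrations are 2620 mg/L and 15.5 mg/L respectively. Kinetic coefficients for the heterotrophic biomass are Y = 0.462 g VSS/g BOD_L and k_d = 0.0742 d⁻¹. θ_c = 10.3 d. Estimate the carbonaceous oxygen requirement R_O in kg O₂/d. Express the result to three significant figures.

Y_obs = Y / (1 + k_d θ_c) = 0.462 / (1 + 0.0742 × 10.3) = 0.462 / 1.764 = 0.2619.
Mass of BOD_L removed per day: Q(S₀ − S) = 794 × 2604 g/m³ = 2068 kg/d.
Biomass synthesised: P_X = Y_obs × 2068 = 541.5 kg VSS/d.
R_O = Q·(S₀ − S) − 1.42·P_X = 2068 − 1.42 × 541.5 = 1299 kg O₂/d.

R_O ≈ 1300 kg O₂/d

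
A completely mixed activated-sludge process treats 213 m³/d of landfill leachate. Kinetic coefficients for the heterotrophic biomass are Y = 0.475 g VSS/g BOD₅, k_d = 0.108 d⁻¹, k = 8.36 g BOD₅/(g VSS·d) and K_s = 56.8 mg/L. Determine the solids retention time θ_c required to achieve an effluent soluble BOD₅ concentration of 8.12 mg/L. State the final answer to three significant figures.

At the target effluent, Y k S/(K_s+S) = 0.475×8.36×8.12/64.92 = 0.4967 d⁻¹.
Then 1/θ_c = μ − k_d = 0.4967 − 0.108 = 0.3887 d⁻¹, giving θ_c = 2.573 d.

θ_c ≈ 2.57 d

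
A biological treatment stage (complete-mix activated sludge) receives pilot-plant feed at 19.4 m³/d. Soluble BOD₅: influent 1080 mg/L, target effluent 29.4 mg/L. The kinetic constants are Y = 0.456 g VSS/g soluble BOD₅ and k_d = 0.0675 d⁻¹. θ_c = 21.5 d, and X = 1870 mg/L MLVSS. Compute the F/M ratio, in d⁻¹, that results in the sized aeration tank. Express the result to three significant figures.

F/M ≈ 0.257 d⁻¹

Steady-state biomass mass balance: V·X·(1 + k_d·θ_c) = Y·Q·(S₀ − S)·θ_c, so V = 0.456 × 19.4 × (1080 − 29.4) × 21.5 / [1870 × (1 + 0.0675 × 21.5)] = 2×10^5 / 4584 = 43.59 m³.
Food-to-microorganism ratio F/M = Q S₀ / (V X) = 19.4 × 1080 / (43.59 × 1870) = 0.2570 d⁻¹.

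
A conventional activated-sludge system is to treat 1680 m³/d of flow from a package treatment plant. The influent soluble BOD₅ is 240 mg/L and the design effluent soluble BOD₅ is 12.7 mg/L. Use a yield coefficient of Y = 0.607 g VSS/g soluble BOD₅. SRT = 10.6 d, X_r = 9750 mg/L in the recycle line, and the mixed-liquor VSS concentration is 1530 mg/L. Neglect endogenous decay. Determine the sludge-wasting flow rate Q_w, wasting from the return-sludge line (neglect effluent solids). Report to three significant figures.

Q_w ≈ 23.8 m³/d

With k_d = 0 the design equation reduces to V = Y Q (S₀−S) θ_c / X = 0.607 × 1680 × (240 − 12.7) × 10.6 / 1530 = 1606 m³.
θ_c = V·X/(Q_w·X_r) when wasting from the recycle, so Q_w = V·X/(θ_c·X_r) = 1606 × 1530 / (10.6 × 9750) = 23.77 m³/d.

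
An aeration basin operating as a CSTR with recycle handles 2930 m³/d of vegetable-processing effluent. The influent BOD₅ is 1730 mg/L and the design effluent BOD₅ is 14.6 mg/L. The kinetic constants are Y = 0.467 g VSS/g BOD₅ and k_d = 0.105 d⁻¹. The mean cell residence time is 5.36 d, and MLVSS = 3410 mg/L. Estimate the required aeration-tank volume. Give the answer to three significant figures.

V ≈ 2360 m³

From the SRT design equation V = Y Q (S₀−S) θ_c / [X (1 + k_d θ_c)] = 0.467 × 2930 × (1730 − 14.6) × 5.36 / [3410 × (1 + 0.105 × 5.36)] = 1.26×10^7 / 5329 = 2361 m³.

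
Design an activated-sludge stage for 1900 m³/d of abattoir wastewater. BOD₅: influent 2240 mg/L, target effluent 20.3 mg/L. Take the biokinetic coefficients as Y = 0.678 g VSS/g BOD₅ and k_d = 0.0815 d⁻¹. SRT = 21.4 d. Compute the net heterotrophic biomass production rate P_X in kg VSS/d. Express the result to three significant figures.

P_X ≈ 1040 kg VSS/d

Y_obs = Y / (1 + k_d θ_c) = 0.678 / (1 + 0.0815 × 21.4) = 0.678 / 2.744 = 0.2471.
Mass of BOD₅ removed per day: Q(S₀ − S) = 1900 × 2220 g/m³ = 4217 kg/d.
Biomass produced: P_X = Y_obs·Q·ΔS = 0.2471 × 4217 ≈ 1042 kg VSS/d.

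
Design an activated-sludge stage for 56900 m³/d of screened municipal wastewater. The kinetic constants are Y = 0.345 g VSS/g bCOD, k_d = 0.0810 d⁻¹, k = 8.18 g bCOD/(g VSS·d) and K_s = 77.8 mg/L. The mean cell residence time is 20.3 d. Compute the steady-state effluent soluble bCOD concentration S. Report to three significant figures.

S ≈ 3.76 mg/L

Effluent substrate depends only on kinetics and SRT: S = K_s(1 + k_d θ_c) / [θ_c(Yk − k_d) − 1] = 77.8 × (1 + 0.0810 × 20.3) / [20.3 × (0.345 × 8.18 − 0.0810) − 1] = 205.7 / 54.64 = 3.765 mg/L.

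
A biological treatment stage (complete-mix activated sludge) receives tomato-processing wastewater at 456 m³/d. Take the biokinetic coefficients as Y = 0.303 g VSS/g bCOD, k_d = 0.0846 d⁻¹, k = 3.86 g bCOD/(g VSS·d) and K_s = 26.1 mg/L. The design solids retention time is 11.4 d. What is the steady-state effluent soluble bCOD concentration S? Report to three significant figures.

Effluent substrate depends only on kinetics and SRT: S = K_s(1 + k_d θ_c) / [θ_c(Yk − k_d) − 1] = 26.1 × (1 + 0.0846 × 11.4) / [11.4 × (0.303 × 3.86 − 0.0846) − 1] = 51.27 / 11.37 = 4.510 mg/L.

S ≈ 4.51 mg/L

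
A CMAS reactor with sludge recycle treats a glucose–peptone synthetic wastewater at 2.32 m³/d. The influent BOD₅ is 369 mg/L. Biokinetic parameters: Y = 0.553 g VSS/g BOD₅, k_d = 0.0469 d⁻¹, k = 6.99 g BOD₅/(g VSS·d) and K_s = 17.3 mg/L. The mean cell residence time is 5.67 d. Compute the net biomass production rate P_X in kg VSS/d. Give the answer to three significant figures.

Effluent substrate depends only on kinetics and SRT: S = K_s(1 + k_d θ_c) / [θ_c(Yk − k_d) − 1] = 17.3 × (1 + 0.0469 × 5.67) / [5.67 × (0.553 × 6.99 − 0.0469) − 1] = 21.90 / 20.65 = 1.060 mg/L.
Observed yield with endogenous decay: Y_obs = Y / (1 + k_d·θ_c) = 0.553 / (1 + 0.0469 × 5.67) = 0.553 / 1.266 = 0.4368 g VSS/g BOD₅.
ΔS = 369 − 1.06 = 367.9 mg/L, so the substrate removal rate is 2.32 × 367.9/1000 = 0.8536 kg BOD₅/d.
Net biomass production P_X = Y_obs × Q·(S₀ − S) = 0.4368 × 0.8536 = 0.3729 kg VSS/d.

P_X ≈ 0.373 kg VSS/d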